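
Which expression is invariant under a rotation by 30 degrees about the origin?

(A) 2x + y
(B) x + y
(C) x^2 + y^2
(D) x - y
C

A rotation by 30 degrees sends (x, y) to (sqrt(3)x/2 - y/2, x/2 + sqrt(3)y/2).
Substitute the transformed coordinates into each option and compare with the original:
(A) 2x + y  ->  2(sqrt(3)x/2 - y/2) + (x/2 + sqrt(3)y/2) = x/2 + sqrt(3)x - y + sqrt(3)y/2   [differs from 2x + y: not invariant]
(B) x + y  ->  (sqrt(3)x/2 - y/2) + (x/2 + sqrt(3)y/2) = x/2 + sqrt(3)x/2 - y/2 + sqrt(3)y/2   [differs from x + y: not invariant]
(C) x^2 + y^2  ->  (sqrt(3)x/2 - y/2)^2 + (x/2 + sqrt(3)y/2)^2 = x^2 + y^2   [equals x^2 + y^2: invariant]
(D) x - y  ->  (sqrt(3)x/2 - y/2) - (x/2 + sqrt(3)y/2) = -x/2 + sqrt(3)x/2 - sqrt(3)y/2 - y/2   [differs from x - y: not invariant]

Only option (C), x^2 + y^2, is unchanged by the transformation.
Geometrically, x^2 + y^2 is the squared distance from the origin, which every rotation about the origin preserves.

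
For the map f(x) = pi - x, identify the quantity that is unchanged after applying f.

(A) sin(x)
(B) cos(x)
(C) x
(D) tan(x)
A

For f(x) = pi - x:
sin(pi - x) = sin(x), so sine is invariant under this transformation.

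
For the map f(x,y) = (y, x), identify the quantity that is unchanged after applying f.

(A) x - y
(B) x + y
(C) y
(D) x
B

For f(x,y) = (y, x):
After applying f: x' = y, y' = x. So x' + y' = y + x = x + y.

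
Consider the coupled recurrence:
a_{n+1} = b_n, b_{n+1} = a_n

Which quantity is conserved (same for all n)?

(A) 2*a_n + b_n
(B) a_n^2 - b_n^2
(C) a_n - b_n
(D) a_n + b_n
D

Replace a_n by a_{n+1} = b_n and b_n by b_{n+1} = a_n in each option and simplify:
(A) 2*a_n + b_n  ->  2*(b_n) + (a_n) = a_n + 2*b_n   [not conserved]
(B) a_n^2 - b_n^2  ->  (b_n)^2 - (a_n)^2 = -a_n^2 + b_n^2   [not conserved]
(C) a_n - b_n  ->  (b_n) - (a_n) = -a_n + b_n   [not conserved]
(D) a_n + b_n  ->  (b_n) + (a_n) = a_n + b_n   [conserved]

Only (D) a_n + b_n returns to itself after one step, so it is the conserved quantity.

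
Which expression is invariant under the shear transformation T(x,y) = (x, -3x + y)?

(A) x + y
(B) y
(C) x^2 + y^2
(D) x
D

Under the shear T(x,y) = (x, -3x + y):
Substitute the transformed coordinates into each option and compare with the original:
(A) x + y  ->  (x) + (-3x + y) = -2x + y   [differs from x + y: not invariant]
(B) y  ->  (-3x + y) = -3x + y   [differs from y: not invariant]
(C) x^2 + y^2  ->  (x)^2 + (-3x + y)^2 = 10x^2 - 6xy + y^2   [differs from x^2 + y^2: not invariant]
(D) x  ->  (x) = x   [equals x: invariant]

Only option (D), x, is unchanged by the transformation.
A vertical shear moves points parallel to the y-axis, so the x-coordinate (and any function of x alone) is unchanged.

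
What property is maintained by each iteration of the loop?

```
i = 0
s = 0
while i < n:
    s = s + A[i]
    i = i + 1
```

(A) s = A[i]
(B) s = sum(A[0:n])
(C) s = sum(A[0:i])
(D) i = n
C

A loop invariant must hold before the first iteration and be re-established by every execution of the body.

(C) s = sum(A[0:i]): Initially i = 0 and s = 0 = sum of the empty slice A[0:0]. If s = sum(A[0:i]) holds at the top of an iteration, the body sets s to sum(A[0:i]) + A[i] = sum(A[0:i+1]) and then i to i+1, so s = sum(A[0:i]) holds again. At exit i = n, giving s = sum(A[0:n]).

The other options fail:
(A) s = A[i]: after the first iteration s = A[0] but i = 1, so s = A[i] compares s with the wrong element (and fails in general).
(B) s = sum(A[0:n]): false before the loop (s = 0, not the full sum) -- it only becomes true at exit.
(D) i = n: false initially (i = 0); it is the exit condition, not an invariant.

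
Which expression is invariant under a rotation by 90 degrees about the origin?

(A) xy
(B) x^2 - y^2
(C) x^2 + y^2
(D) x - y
C

A rotation by 90 degrees sends (x, y) to (-y, x).
Substitute the transformed coordinates into each option and compare with the original:
(A) xy  ->  (-y)(x) = -xy   [differs from xy: not invariant]
(B) x^2 - y^2  ->  (-y)^2 - (x)^2 = -x^2 + y^2   [differs from x^2 - y^2: not invariant]
(C) x^2 + y^2  ->  (-y)^2 + (x)^2 = x^2 + y^2   [equals x^2 + y^2: invariant]
(D) x - y  ->  (-y) - (x) = -x - y   [differs from x - y: not invariant]

Only option (C), x^2 + y^2, is unchanged by the transformation.
Geometrically, x^2 + y^2 is the squared distance from the origin, which every rotation about the origin preserves.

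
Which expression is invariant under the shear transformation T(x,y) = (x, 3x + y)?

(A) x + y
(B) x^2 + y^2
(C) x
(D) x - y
C

Under the shear T(x,y) = (x, 3x + y):
Substitute the transformed coordinates into each option and compare with the original:
(A) x + y  ->  (x) + (3x + y) = 4x + y   [differs from x + y: not invariant]
(B) x^2 + y^2  ->  (x)^2 + (3x + y)^2 = 10x^2 + 6xy + y^2   [differs from x^2 + y^2: not invariant]
(C) x  ->  (x) = x   [equals x: invariant]
(D) x - y  ->  (x) - (3x + y) = -2x - y   [differs from x - y: not invariant]

Only option (C), x, is unchanged by the transformation.
A vertical shear moves points parallel to the y-axis, so the x-coordinate (and any function of x alone) is unchanged.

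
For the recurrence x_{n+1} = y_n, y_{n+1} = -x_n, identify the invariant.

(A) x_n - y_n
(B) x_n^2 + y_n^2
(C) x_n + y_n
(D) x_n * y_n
B

For the recurrence x_{n+1} = y_n, y_{n+1} = -x_n:

x_{n+1}^2 + y_{n+1}^2 = y_n^2 + (-x_n)^2 = x_n^2 + y_n^2
The sum of squares is conserved (like energy in a harmonic oscillator).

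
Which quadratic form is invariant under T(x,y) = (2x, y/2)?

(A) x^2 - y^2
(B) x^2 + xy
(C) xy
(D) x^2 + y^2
C

T multiplies x by 2 and divides y by 2.
Substitute the transformed coordinates into each option and compare with the original:
(A) x^2 - y^2  ->  (2x)^2 - (y/2)^2 = 4x^2 - y^2/4   [differs from x^2 - y^2: not invariant]
(B) x^2 + xy  ->  (2x)^2 + (2x)(y/2) = 4x^2 + xy   [differs from x^2 + xy: not invariant]
(C) xy  ->  (2x)(y/2) = xy   [equals xy: invariant]
(D) x^2 + y^2  ->  (2x)^2 + (y/2)^2 = 4x^2 + y^2/4   [differs from x^2 + y^2: not invariant]

Only option (C), xy, is unchanged by the transformation.
The factors 2 and 1/2 cancel only in the pure product xy.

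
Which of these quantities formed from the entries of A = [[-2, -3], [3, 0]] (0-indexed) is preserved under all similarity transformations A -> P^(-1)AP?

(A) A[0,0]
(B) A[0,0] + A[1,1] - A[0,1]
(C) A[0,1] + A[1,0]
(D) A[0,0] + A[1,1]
D

A[0,0] + A[1,1] is the trace of A. By the cyclic property of the trace, tr(P^(-1)AP) = tr(APP^(-1)) = tr(A), so it is the same for every matrix similar to A.

The other combinations are not similarity invariants. For example, take P = [[1, 1], [1, 2]] (det P = 1), so P^(-1) = [[2, -1], [-1, 1]] and
B = P^(-1)AP = [[-13, -19], [8, 11]].
Evaluating each option on A and on B:
(A) A[0,0]: -2 for A, -13 for B -> changes
(B) A[0,0] + A[1,1] - A[0,1]: 1 for A, 17 for B -> changes
(C) A[0,1] + A[1,0]: 0 for A, -11 for B -> changes
(D) A[0,0] + A[1,1]: -2 for A, -2 for B -> unchanged

Only (D) A[0,0] + A[1,1] = -2 survives (and it does so for every P, not just this one), so it is the invariant.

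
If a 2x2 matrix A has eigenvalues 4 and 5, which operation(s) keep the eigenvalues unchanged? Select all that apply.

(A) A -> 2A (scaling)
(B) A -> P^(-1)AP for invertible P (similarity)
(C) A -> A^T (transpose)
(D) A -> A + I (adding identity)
B and C

Eigenvalues are preserved by:
1. Similarity transformations: A -> P^(-1)AP (same characteristic polynomial)
2. Transpose: A^T has the same eigenvalues as A

Eigenvalues are NOT preserved by:
- Adding identity: eigenvalues become 4+1, 5+1
- Scaling: eigenvalues become 8, 10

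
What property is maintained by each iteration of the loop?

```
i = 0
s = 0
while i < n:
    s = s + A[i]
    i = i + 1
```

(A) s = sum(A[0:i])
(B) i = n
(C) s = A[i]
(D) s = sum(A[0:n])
A

A loop invariant must hold before the first iteration and be re-established by every execution of the body.

(A) s = sum(A[0:i]): Initially i = 0 and s = 0 = sum of the empty slice A[0:0]. If s = sum(A[0:i]) holds at the top of an iteration, the body sets s to sum(A[0:i]) + A[i] = sum(A[0:i+1]) and then i to i+1, so s = sum(A[0:i]) holds again. At exit i = n, giving s = sum(A[0:n]).

The other options fail:
(B) i = n: false initially (i = 0); it is the exit condition, not an invariant.
(C) s = A[i]: after the first iteration s = A[0] but i = 1, so s = A[i] compares s with the wrong element (and fails in general).
(D) s = sum(A[0:n]): false before the loop (s = 0, not the full sum) -- it only becomes true at exit.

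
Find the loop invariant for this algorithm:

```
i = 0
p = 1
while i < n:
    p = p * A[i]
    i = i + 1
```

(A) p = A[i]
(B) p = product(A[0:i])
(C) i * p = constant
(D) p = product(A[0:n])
B

A loop invariant must hold before the first iteration and be re-established by every execution of the body.

(B) p = product(A[0:i]): Initially i = 0 and p = 1 = product of the empty slice A[0:0]. If p = product(A[0:i]) holds at the top of an iteration, the body sets p to product(A[0:i]) * A[i] = product(A[0:i+1]) and then i to i+1, so the property is restored. At exit i = n, giving p = product(A[0:n]).

The other options fail:
(A) p = A[i]: after the first iteration p = A[0] but i = 1; in general p is a product of several elements, not a single one.
(C) i * p = constant: initially i * p = 0, but after one iteration it is 1 * A[0], which is nonzero in general.
(D) p = product(A[0:n]): false before the loop (p = 1, not the full product) -- it only becomes true at exit.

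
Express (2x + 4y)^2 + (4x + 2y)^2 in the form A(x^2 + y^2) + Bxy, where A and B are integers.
20(x^2 + y^2) + 32xy

Expanding: (2x + 4y)^2 = 4x^2 + 16xy + 16y^2
(4x + 2y)^2 = 16x^2 + 16xy + 4y^2
Sum = (4+16)(x^2+y^2) + 32xy = 20(x^2 + y^2) + 32xy
This is symmetric in x and y.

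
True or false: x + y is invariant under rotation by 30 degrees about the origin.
False

Applying rotation by 30 degrees: x' = x*cos(30 degrees) - y*sin(30 degrees) = sqrt(3)x/2 - y/2, y' = x*sin(30 degrees) + y*cos(30 degrees) = x/2 + sqrt(3)y/2

Substituting into x + y:
(sqrt(3)x/2 - y/2) + (x/2 + sqrt(3)y/2)
= x/2 + sqrt(3)x/2 - y/2 + sqrt(3)y/2

This differs from the original expression x + y, so it is NOT invariant.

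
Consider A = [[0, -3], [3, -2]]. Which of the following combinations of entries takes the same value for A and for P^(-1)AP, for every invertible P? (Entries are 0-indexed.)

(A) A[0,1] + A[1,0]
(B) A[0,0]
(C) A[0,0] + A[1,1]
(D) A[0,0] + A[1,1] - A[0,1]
C

A[0,0] + A[1,1] is the trace of A. By the cyclic property of the trace, tr(P^(-1)AP) = tr(APP^(-1)) = tr(A), so it is the same for every matrix similar to A.

The other combinations are not similarity invariants. For example, take P = [[1, 1], [1, 2]] (det P = 1), so P^(-1) = [[2, -1], [-1, 1]] and
B = P^(-1)AP = [[-7, -11], [4, 5]].
Evaluating each option on A and on B:
(A) A[0,1] + A[1,0]: 0 for A, -7 for B -> changes
(B) A[0,0]: 0 for A, -7 for B -> changes
(C) A[0,0] + A[1,1]: -2 for A, -2 for B -> unchanged
(D) A[0,0] + A[1,1] - A[0,1]: 1 for A, 9 for B -> changes

Only (C) A[0,0] + A[1,1] = -2 survives (and it does so for every P, not just this one), so it is the invariant.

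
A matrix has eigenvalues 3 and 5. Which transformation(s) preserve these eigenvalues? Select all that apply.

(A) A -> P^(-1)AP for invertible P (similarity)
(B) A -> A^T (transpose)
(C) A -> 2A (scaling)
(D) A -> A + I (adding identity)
A and B

Eigenvalues are preserved by:
1. Similarity transformations: A -> P^(-1)AP (same characteristic polynomial)
2. Transpose: A^T has the same eigenvalues as A

Eigenvalues are NOT preserved by:
- Adding identity: eigenvalues become 3+1, 5+1
- Scaling: eigenvalues become 6, 10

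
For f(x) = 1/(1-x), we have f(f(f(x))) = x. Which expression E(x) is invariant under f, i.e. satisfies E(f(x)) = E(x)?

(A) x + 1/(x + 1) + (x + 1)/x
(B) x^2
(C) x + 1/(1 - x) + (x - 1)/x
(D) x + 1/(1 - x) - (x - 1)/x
C

Replace x by f(x) = 1/(1 - x) in each option and simplify. As a quick numerical cross-check, also compare E(5) with E(f(5)) = E(-1/4).

(A) x + 1/(x + 1) + (x + 1)/x  ->  (1/(1 - x)) + 1/((1/(1 - x)) + 1) + ((1/(1 - x)) + 1)/(1/(1 - x)) = (-x^3 + 6x^2 - 11x + 7)/(x^2 - 3x + 2); check: E(5) = 191/30 but E(-1/4) = -23/12.   [not invariant]
(B) x^2  ->  (1/(1 - x))^2 = (x - 1)^(-2); check: E(5) = 25 but E(-1/4) = 1/16.   [not invariant]
(C) x + 1/(1 - x) + (x - 1)/x  ->  (1/(1 - x)) + 1/(1 - (1/(1 - x))) + ((1/(1 - x)) - 1)/(1/(1 - x)), which simplifies back to x + 1/(1 - x) + (x - 1)/x; check: E(5) = 111/20, E(-1/4) = 111/20.   [invariant]
(D) x + 1/(1 - x) - (x - 1)/x  ->  (1/(1 - x)) + 1/(1 - (1/(1 - x))) - ((1/(1 - x)) - 1)/(1/(1 - x)) = (x^2(1 - x) - x + (x - 1)^2)/(x(x - 1)); check: E(5) = 79/20 but E(-1/4) = -89/20.   [not invariant]

Only (C) is unchanged. Indeed f(f(x)) = 1/(1 - 1/(1-x)) = (1-x)/(-x) = (x-1)/x, so E(x) = x + f(x) + f(f(x)) is the sum over the whole 3-cycle; applying f just permutes the three terms cyclically (x -> f(x) -> f(f(x)) -> x), leaving the sum unchanged.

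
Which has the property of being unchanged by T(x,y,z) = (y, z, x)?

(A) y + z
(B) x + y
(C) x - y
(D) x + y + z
D

Apply T(x,y,z) = (y, z, x) to each option, i.e. replace (x, y, z) by the transformed coordinates.
Substitute the transformed coordinates into each option and compare with the original:
(A) y + z  ->  (z) + (x) = x + z   [differs from y + z: not invariant]
(B) x + y  ->  (y) + (z) = y + z   [differs from x + y: not invariant]
(C) x - y  ->  (y) - (z) = y - z   [differs from x - y: not invariant]
(D) x + y + z  ->  (y) + (z) + (x) = x + y + z   [equals x + y + z: invariant]

Only option (D), x + y + z, is unchanged by the transformation.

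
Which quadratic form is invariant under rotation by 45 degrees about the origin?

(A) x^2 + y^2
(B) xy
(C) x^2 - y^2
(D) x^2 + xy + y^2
A

Rotation by 45 degrees sends (x, y) to (sqrt(2)x/2 - sqrt(2)y/2, sqrt(2)x/2 + sqrt(2)y/2).
Substitute the transformed coordinates into each option and compare with the original:
(A) x^2 + y^2  ->  (sqrt(2)x/2 - sqrt(2)y/2)^2 + (sqrt(2)x/2 + sqrt(2)y/2)^2 = x^2 + y^2   [equals x^2 + y^2: invariant]
(B) xy  ->  (sqrt(2)x/2 - sqrt(2)y/2)(sqrt(2)x/2 + sqrt(2)y/2) = x^2/2 - y^2/2   [differs from xy: not invariant]
(C) x^2 - y^2  ->  (sqrt(2)x/2 - sqrt(2)y/2)^2 - (sqrt(2)x/2 + sqrt(2)y/2)^2 = -2xy   [differs from x^2 - y^2: not invariant]
(D) x^2 + xy + y^2  ->  (sqrt(2)x/2 - sqrt(2)y/2)^2 + (sqrt(2)x/2 - sqrt(2)y/2)(sqrt(2)x/2 + sqrt(2)y/2) + (sqrt(2)x/2 + sqrt(2)y/2)^2 = 3x^2/2 + y^2/2   [differs from x^2 + xy + y^2: not invariant]

Only option (A), x^2 + y^2, is unchanged by the transformation.
x^2 + y^2 is the squared distance from the origin, which rotations preserve.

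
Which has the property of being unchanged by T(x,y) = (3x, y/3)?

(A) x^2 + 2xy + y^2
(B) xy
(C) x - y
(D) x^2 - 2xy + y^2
B

An expression E(x,y) is invariant under T if E(T(x,y)) = E(x,y). Here T(x,y) = (3x, y/3).
Substitute the transformed coordinates into each option and compare with the original:
(A) x^2 + 2xy + y^2  ->  (3x)^2 + 2(3x)(y/3) + (y/3)^2 = 9x^2 + 2xy + y^2/9   [differs from x^2 + 2xy + y^2: not invariant]
(B) xy  ->  (3x)(y/3) = xy   [equals xy: invariant]
(C) x - y  ->  (3x) - (y/3) = 3x - y/3   [differs from x - y: not invariant]
(D) x^2 - 2xy + y^2  ->  (3x)^2 - 2(3x)(y/3) + (y/3)^2 = 9x^2 - 2xy + y^2/9   [differs from x^2 - 2xy + y^2: not invariant]

Only option (B), xy, is unchanged by the transformation.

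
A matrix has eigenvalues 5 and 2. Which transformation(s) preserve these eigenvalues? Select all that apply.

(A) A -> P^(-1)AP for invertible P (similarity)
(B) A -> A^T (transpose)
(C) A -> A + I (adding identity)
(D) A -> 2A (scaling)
A and B

Eigenvalues are preserved by:
1. Similarity transformations: A -> P^(-1)AP (same characteristic polynomial)
2. Transpose: A^T has the same eigenvalues as A

Eigenvalues are NOT preserved by:
- Adding identity: eigenvalues become 5+1, 2+1
- Scaling: eigenvalues become 10, 4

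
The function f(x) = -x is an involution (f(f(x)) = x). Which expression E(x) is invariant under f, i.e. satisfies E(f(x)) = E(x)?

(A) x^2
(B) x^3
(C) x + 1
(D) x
A

Replace x by f(x) = -x in each option and simplify. As a quick numerical cross-check, also compare E(3) with E(f(3)) = E(-3).

(A) x^2  ->  (-x)^2, which simplifies back to x^2; check: E(3) = 9, E(-3) = 9.   [invariant]
(B) x^3  ->  (-x)^3 = -x^3; check: E(3) = 27 but E(-3) = -27.   [not invariant]
(C) x + 1  ->  (-x) + 1 = 1 - x; check: E(3) = 4 but E(-3) = -2.   [not invariant]
(D) x  ->  (-x) = -x; check: E(3) = 3 but E(-3) = -3.   [not invariant]

Only (A) is unchanged. E is symmetric under swapping x with f(x) = -x, which is exactly what an involution does.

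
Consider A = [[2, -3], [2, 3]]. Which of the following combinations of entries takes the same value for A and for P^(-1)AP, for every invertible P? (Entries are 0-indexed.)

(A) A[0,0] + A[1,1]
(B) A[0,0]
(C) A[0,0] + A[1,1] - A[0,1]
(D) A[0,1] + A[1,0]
A

A[0,0] + A[1,1] is the trace of A. By the cyclic property of the trace, tr(P^(-1)AP) = tr(APP^(-1)) = tr(A), so it is the same for every matrix similar to A.

The other combinations are not similarity invariants. For example, take P = [[1, 1], [0, 1]] (det P = 1), so P^(-1) = [[1, -1], [0, 1]] and
B = P^(-1)AP = [[0, -6], [2, 5]].
Evaluating each option on A and on B:
(A) A[0,0] + A[1,1]: 5 for A, 5 for B -> unchanged
(B) A[0,0]: 2 for A, 0 for B -> changes
(C) A[0,0] + A[1,1] - A[0,1]: 8 for A, 11 for B -> changes
(D) A[0,1] + A[1,0]: -1 for A, -4 for B -> changes

Only (A) A[0,0] + A[1,1] = 5 survives (and it does so for every P, not just this one), so it is the invariant.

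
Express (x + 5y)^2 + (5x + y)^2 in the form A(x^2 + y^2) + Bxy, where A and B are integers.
26(x^2 + y^2) + 20xy

Expanding: (x + 5y)^2 = x^2 + 10xy + 25y^2
(5x + y)^2 = 25x^2 + 10xy + y^2
Sum = (1+25)(x^2+y^2) + 20xy = 26(x^2 + y^2) + 20xy
This is symmetric in x and y.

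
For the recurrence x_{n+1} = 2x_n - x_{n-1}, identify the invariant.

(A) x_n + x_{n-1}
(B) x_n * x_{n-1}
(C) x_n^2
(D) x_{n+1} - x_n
D

For the recurrence x_{n+1} = 2x_n - x_{n-1}:

If x_{n+1} = 2x_n - x_{n-1}, then:
x_{n+1} - x_n = x_n - x_{n-1}
The first difference is constant throughout the sequence.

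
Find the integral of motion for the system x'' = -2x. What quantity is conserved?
E = (x')^2 + 2x^2

Multiply the equation by x':
x' * x'' = -2x * x'
The left side is d/dt[(x')^2/2] and the right side is d/dt[-2x^2/2], so
d/dt[(x')^2/2 + 2x^2/2] = 0, i.e. (x')^2/2 + 2x^2/2 = constant.
Multiplying by 2, the integral of motion is E = (x')^2 + 2x^2.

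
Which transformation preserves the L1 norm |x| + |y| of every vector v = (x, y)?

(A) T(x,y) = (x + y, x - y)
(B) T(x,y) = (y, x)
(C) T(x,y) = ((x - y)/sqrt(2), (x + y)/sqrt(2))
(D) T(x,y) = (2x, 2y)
B

A transformation preserves a norm if ||T(v)|| = ||v|| for every v; a single vector where the norm changes rules an option out.

(A) T(x,y) = (x + y, x - y): v = (1, 0) has norm |1| + |0| = 1, but T(v) = (1, 1) has norm 2 -- not preserved.
(B) T(x,y) = (y, x): preserves the norm -- it only permutes the coordinates and/or flips signs, which leaves |x| + |y| unchanged.
(C) T(x,y) = ((x - y)/sqrt(2), (x + y)/sqrt(2)): v = (1, 0) has norm |1| + |0| = 1, but T(v) = (sqrt(2)/2, sqrt(2)/2) has norm sqrt(2) -- not preserved.
(D) T(x,y) = (2x, 2y): v = (1, 0) has norm |1| + |0| = 1, but T(v) = (2, 0) has norm 2 -- not preserved.

Therefore the answer is (B).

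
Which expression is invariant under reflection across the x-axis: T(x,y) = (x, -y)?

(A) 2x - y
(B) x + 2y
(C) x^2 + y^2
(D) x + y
C

The map is reflection across the x-axis: T(x,y) = (x, -y).
Substitute the transformed coordinates into each option and compare with the original:
(A) 2x - y  ->  2(x) - (-y) = 2x + y   [differs from 2x - y: not invariant]
(B) x + 2y  ->  (x) + 2(-y) = x - 2y   [differs from x + 2y: not invariant]
(C) x^2 + y^2  ->  (x)^2 + (-y)^2 = x^2 + y^2   [equals x^2 + y^2: invariant]
(D) x + y  ->  (x) + (-y) = x - y   [differs from x + y: not invariant]

Only option (C), x^2 + y^2, is unchanged by the transformation.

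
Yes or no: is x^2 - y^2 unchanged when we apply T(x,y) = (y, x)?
No

Substitute T(x,y) = (y, x) into the expression and compare with the original.

Original: x^2 - y^2
After applying T: (y)^2 - (x)^2 = -x^2 + y^2

This differs from the original x^2 - y^2 (difference: -2x^2 + 2y^2), so the expression is NOT invariant.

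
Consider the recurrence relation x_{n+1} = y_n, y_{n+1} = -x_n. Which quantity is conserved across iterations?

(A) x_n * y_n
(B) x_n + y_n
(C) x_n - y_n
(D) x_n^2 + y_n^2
D

For the recurrence x_{n+1} = y_n, y_{n+1} = -x_n:

x_{n+1}^2 + y_{n+1}^2 = y_n^2 + (-x_n)^2 = x_n^2 + y_n^2
The sum of squares is conserved (like energy in a harmonic oscillator).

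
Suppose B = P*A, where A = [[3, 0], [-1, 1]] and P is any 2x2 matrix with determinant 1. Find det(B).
3

By the multiplicative property of determinants, det(B) = det(P*A) = det(P) * det(A) = det(A),
so the determinant is invariant under multiplication by any determinant-1 matrix; we just need det(A).

det(A) = (3)(1) - (0)(-1) = 3 - 0 = 3

Therefore det(B) = 1 * 3 = 3.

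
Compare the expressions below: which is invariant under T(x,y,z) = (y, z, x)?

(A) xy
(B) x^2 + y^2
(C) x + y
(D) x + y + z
D

Apply T(x,y,z) = (y, z, x) to each option, i.e. replace (x, y, z) by the transformed coordinates.
Substitute the transformed coordinates into each option and compare with the original:
(A) xy  ->  (y)(z) = yz   [differs from xy: not invariant]
(B) x^2 + y^2  ->  (y)^2 + (z)^2 = y^2 + z^2   [differs from x^2 + y^2: not invariant]
(C) x + y  ->  (y) + (z) = y + z   [differs from x + y: not invariant]
(D) x + y + z  ->  (y) + (z) + (x) = x + y + z   [equals x + y + z: invariant]

Only option (D), x + y + z, is unchanged by the transformation.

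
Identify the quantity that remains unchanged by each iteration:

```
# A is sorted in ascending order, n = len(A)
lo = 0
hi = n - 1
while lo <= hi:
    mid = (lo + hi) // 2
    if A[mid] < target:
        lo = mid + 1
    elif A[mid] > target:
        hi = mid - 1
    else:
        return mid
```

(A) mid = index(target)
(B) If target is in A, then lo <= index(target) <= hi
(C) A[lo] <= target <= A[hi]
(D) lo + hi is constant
B

A loop invariant must hold before the first iteration and be re-established by every execution of the body.

(B) If target is in A, then lo <= index(target) <= hi: Before the loop [lo, hi] = [0, n-1] covers every index. When A[mid] < target, sortedness puts target strictly to the right of mid, so setting lo = mid + 1 keeps index(target) in [lo, hi]; symmetrically for hi = mid - 1. Hence 'if target is in A then lo <= index(target) <= hi' holds after every iteration, and when lo > hi it proves target is absent.

The other options fail:
(A) mid = index(target): mid is just the current probe; it equals index(target) only on the iteration that returns.
(C) A[lo] <= target <= A[hi]: fails when target is not in A (e.g. target < A[0] already violates it before the loop), so it is not maintained in general.
(D) lo + hi is constant: each iteration moves exactly one of lo, hi, so lo + hi changes (e.g. 0 + (n-1) becomes (mid+1) + (n-1)).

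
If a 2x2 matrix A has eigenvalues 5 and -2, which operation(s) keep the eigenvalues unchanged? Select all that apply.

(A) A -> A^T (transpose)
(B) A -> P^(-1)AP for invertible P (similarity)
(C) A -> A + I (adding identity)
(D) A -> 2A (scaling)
A and B

Eigenvalues are preserved by:
1. Similarity transformations: A -> P^(-1)AP (same characteristic polynomial)
2. Transpose: A^T has the same eigenvalues as A

Eigenvalues are NOT preserved by:
- Adding identity: eigenvalues become 5+1, -2+1
- Scaling: eigenvalues become 10, -4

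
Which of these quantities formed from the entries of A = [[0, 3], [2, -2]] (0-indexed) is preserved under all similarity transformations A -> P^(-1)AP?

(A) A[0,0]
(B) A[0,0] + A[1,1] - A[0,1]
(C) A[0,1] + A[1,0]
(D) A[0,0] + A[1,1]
D

A[0,0] + A[1,1] is the trace of A. By the cyclic property of the trace, tr(P^(-1)AP) = tr(APP^(-1)) = tr(A), so it is the same for every matrix similar to A.

The other combinations are not similarity invariants. For example, take P = [[1, 1], [1, 2]] (det P = 1), so P^(-1) = [[2, -1], [-1, 1]] and
B = P^(-1)AP = [[6, 14], [-3, -8]].
Evaluating each option on A and on B:
(A) A[0,0]: 0 for A, 6 for B -> changes
(B) A[0,0] + A[1,1] - A[0,1]: -5 for A, -16 for B -> changes
(C) A[0,1] + A[1,0]: 5 for A, 11 for B -> changes
(D) A[0,0] + A[1,1]: -2 for A, -2 for B -> unchanged

Only (D) A[0,0] + A[1,1] = -2 survives (and it does so for every P, not just this one), so it is the invariant.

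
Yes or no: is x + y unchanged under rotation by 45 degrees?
No

Applying rotation by 45 degrees: x' = x*cos(45 degrees) - y*sin(45 degrees) = sqrt(2)x/2 - sqrt(2)y/2, y' = x*sin(45 degrees) + y*cos(45 degrees) = sqrt(2)x/2 + sqrt(2)y/2

Substituting into x + y:
(sqrt(2)x/2 - sqrt(2)y/2) + (sqrt(2)x/2 + sqrt(2)y/2)
= sqrt(2)x

This differs from the original expression x + y, so it is NOT invariant.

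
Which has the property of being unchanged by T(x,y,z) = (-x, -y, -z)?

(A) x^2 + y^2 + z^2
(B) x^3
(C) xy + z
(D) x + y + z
A

Apply T(x,y,z) = (-x, -y, -z) to each option, i.e. replace (x, y, z) by the transformed coordinates.
Substitute the transformed coordinates into each option and compare with the original:
(A) x^2 + y^2 + z^2  ->  (-x)^2 + (-y)^2 + (-z)^2 = x^2 + y^2 + z^2   [equals x^2 + y^2 + z^2: invariant]
(B) x^3  ->  (-x)^3 = -x^3   [differs from x^3: not invariant]
(C) xy + z  ->  (-x)(-y) + (-z) = xy - z   [differs from xy + z: not invariant]
(D) x + y + z  ->  (-x) + (-y) + (-z) = -x - y - z   [differs from x + y + z: not invariant]

Only option (A), x^2 + y^2 + z^2, is unchanged by the transformation.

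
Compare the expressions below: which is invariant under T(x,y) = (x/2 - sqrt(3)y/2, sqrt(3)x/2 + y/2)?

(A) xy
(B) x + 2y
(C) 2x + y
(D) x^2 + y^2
D

An expression E(x,y) is invariant under T if E(T(x,y)) = E(x,y). Here T(x,y) = (x/2 - sqrt(3)y/2, sqrt(3)x/2 + y/2).
Substitute the transformed coordinates into each option and compare with the original:
(A) xy  ->  (x/2 - sqrt(3)y/2)(sqrt(3)x/2 + y/2) = sqrt(3)x^2/4 - xy/2 - sqrt(3)y^2/4   [differs from xy: not invariant]
(B) x + 2y  ->  (x/2 - sqrt(3)y/2) + 2(sqrt(3)x/2 + y/2) = x/2 + sqrt(3)x - sqrt(3)y/2 + y   [differs from x + 2y: not invariant]
(C) 2x + y  ->  2(x/2 - sqrt(3)y/2) + (sqrt(3)x/2 + y/2) = sqrt(3)x/2 + x - sqrt(3)y + y/2   [differs from 2x + y: not invariant]
(D) x^2 + y^2  ->  (x/2 - sqrt(3)y/2)^2 + (sqrt(3)x/2 + y/2)^2 = x^2 + y^2   [equals x^2 + y^2: invariant]

Only option (D), x^2 + y^2, is unchanged by the transformation.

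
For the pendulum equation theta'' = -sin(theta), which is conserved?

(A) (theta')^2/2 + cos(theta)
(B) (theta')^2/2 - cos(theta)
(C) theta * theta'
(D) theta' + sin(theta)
B

A first integral I satisfies dI/dt = 0 along every solution. Differentiate each option and use the equation of motion:
(A) d/dt[(theta')^2/2 + cos(theta)] = theta' theta'' - sin(theta) theta' = -2 theta' sin(theta), not identically 0
(B) d/dt[(theta')^2/2 - cos(theta)] = theta' theta'' + sin(theta) theta' = theta'(-sin(theta)) + theta' sin(theta) = 0
(C) d/dt[theta * theta'] = (theta')^2 + theta theta'' = (theta')^2 - theta sin(theta), not identically 0
(D) d/dt[theta' + sin(theta)] = theta'' + cos(theta) theta' = -sin(theta) + theta' cos(theta), not identically 0

Only (B) has zero time-derivative. This is the total energy: kinetic (theta')^2/2 plus potential -cos(theta).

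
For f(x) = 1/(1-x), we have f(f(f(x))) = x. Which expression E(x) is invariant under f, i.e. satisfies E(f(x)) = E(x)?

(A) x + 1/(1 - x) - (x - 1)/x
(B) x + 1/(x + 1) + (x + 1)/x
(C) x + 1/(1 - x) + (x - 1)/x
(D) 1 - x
C

Replace x by f(x) = 1/(1 - x) in each option and simplify. As a quick numerical cross-check, also compare E(4) with E(f(4)) = E(-1/3).

(A) x + 1/(1 - x) - (x - 1)/x  ->  (1/(1 - x)) + 1/(1 - (1/(1 - x))) - ((1/(1 - x)) - 1)/(1/(1 - x)) = (x^2(1 - x) - x + (x - 1)^2)/(x(x - 1)); check: E(4) = 35/12 but E(-1/3) = -43/12.   [not invariant]
(B) x + 1/(x + 1) + (x + 1)/x  ->  (1/(1 - x)) + 1/((1/(1 - x)) + 1) + ((1/(1 - x)) + 1)/(1/(1 - x)) = (-x^3 + 6x^2 - 11x + 7)/(x^2 - 3x + 2); check: E(4) = 109/20 but E(-1/3) = -5/6.   [not invariant]
(C) x + 1/(1 - x) + (x - 1)/x  ->  (1/(1 - x)) + 1/(1 - (1/(1 - x))) + ((1/(1 - x)) - 1)/(1/(1 - x)), which simplifies back to x + 1/(1 - x) + (x - 1)/x; check: E(4) = 53/12, E(-1/3) = 53/12.   [invariant]
(D) 1 - x  ->  1 - (1/(1 - x)) = x/(x - 1); check: E(4) = -3 but E(-1/3) = 4/3.   [not invariant]

Only (C) is unchanged. Indeed f(f(x)) = 1/(1 - 1/(1-x)) = (1-x)/(-x) = (x-1)/x, so E(x) = x + f(x) + f(f(x)) is the sum over the whole 3-cycle; applying f just permutes the three terms cyclically (x -> f(x) -> f(f(x)) -> x), leaving the sum unchanged.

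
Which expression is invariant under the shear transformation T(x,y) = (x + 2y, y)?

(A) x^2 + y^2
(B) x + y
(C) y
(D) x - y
C

Under the shear T(x,y) = (x + 2y, y):
Substitute the transformed coordinates into each option and compare with the original:
(A) x^2 + y^2  ->  (x + 2y)^2 + (y)^2 = x^2 + 4xy + 5y^2   [differs from x^2 + y^2: not invariant]
(B) x + y  ->  (x + 2y) + (y) = x + 3y   [differs from x + y: not invariant]
(C) y  ->  (y) = y   [equals y: invariant]
(D) x - y  ->  (x + 2y) - (y) = x + y   [differs from x - y: not invariant]

Only option (C), y, is unchanged by the transformation.
A horizontal shear moves points parallel to the x-axis, so the y-coordinate (and any function of y alone) is unchanged.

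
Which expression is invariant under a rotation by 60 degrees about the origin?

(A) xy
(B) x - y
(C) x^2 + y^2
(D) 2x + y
C

A rotation by 60 degrees sends (x, y) to (x/2 - sqrt(3)y/2, sqrt(3)x/2 + y/2).
Substitute the transformed coordinates into each option and compare with the original:
(A) xy  ->  (x/2 - sqrt(3)y/2)(sqrt(3)x/2 + y/2) = sqrt(3)x^2/4 - xy/2 - sqrt(3)y^2/4   [differs from xy: not invariant]
(B) x - y  ->  (x/2 - sqrt(3)y/2) - (sqrt(3)x/2 + y/2) = -sqrt(3)x/2 + x/2 - sqrt(3)y/2 - y/2   [differs from x - y: not invariant]
(C) x^2 + y^2  ->  (x/2 - sqrt(3)y/2)^2 + (sqrt(3)x/2 + y/2)^2 = x^2 + y^2   [equals x^2 + y^2: invariant]
(D) 2x + y  ->  2(x/2 - sqrt(3)y/2) + (sqrt(3)x/2 + y/2) = sqrt(3)x/2 + x - sqrt(3)y + y/2   [differs from 2x + y: not invariant]

Only option (C), x^2 + y^2, is unchanged by the transformation.
Geometrically, x^2 + y^2 is the squared distance from the origin, which every rotation about the origin preserves.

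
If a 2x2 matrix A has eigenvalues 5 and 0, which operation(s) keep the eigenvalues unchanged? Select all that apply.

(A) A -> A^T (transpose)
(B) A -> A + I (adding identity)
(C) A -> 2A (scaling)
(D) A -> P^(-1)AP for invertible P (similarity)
A and D

Eigenvalues are preserved by:
1. Similarity transformations: A -> P^(-1)AP (same characteristic polynomial)
2. Transpose: A^T has the same eigenvalues as A

Eigenvalues are NOT preserved by:
- Adding identity: eigenvalues become 5+1, 0+1
- Scaling: eigenvalues become 10, 0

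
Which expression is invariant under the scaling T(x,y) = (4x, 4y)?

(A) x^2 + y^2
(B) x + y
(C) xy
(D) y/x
D

Under the uniform scaling T(x,y) = (4x, 4y):
Substitute the transformed coordinates into each option and compare with the original:
(A) x^2 + y^2  ->  (4x)^2 + (4y)^2 = 16x^2 + 16y^2   [differs from x^2 + y^2: not invariant]
(B) x + y  ->  (4x) + (4y) = 4x + 4y   [differs from x + y: not invariant]
(C) xy  ->  (4x)(4y) = 16xy   [differs from xy: not invariant]
(D) y/x  ->  (4y)/(4x) = y/x   [equals y/x: invariant]

Only option (D), y/x, is unchanged by the transformation.
The common factor 4 cancels in a ratio of coordinates, while sums, products and sums of squares pick up factors of 4 or 16.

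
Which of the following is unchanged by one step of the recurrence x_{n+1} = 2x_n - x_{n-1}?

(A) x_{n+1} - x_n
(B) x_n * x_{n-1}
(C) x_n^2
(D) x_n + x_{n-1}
A

For the recurrence x_{n+1} = 2x_n - x_{n-1}:

If x_{n+1} = 2x_n - x_{n-1}, then:
x_{n+1} - x_n = x_n - x_{n-1}
The first difference is constant throughout the sequence.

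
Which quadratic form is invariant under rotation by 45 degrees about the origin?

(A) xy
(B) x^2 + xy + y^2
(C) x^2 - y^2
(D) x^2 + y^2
D

Rotation by 45 degrees sends (x, y) to (sqrt(2)x/2 - sqrt(2)y/2, sqrt(2)x/2 + sqrt(2)y/2).
Substitute the transformed coordinates into each option and compare with the original:
(A) xy  ->  (sqrt(2)x/2 - sqrt(2)y/2)(sqrt(2)x/2 + sqrt(2)y/2) = x^2/2 - y^2/2   [differs from xy: not invariant]
(B) x^2 + xy + y^2  ->  (sqrt(2)x/2 - sqrt(2)y/2)^2 + (sqrt(2)x/2 - sqrt(2)y/2)(sqrt(2)x/2 + sqrt(2)y/2) + (sqrt(2)x/2 + sqrt(2)y/2)^2 = 3x^2/2 + y^2/2   [differs from x^2 + xy + y^2: not invariant]
(C) x^2 - y^2  ->  (sqrt(2)x/2 - sqrt(2)y/2)^2 - (sqrt(2)x/2 + sqrt(2)y/2)^2 = -2xy   [differs from x^2 - y^2: not invariant]
(D) x^2 + y^2  ->  (sqrt(2)x/2 - sqrt(2)y/2)^2 + (sqrt(2)x/2 + sqrt(2)y/2)^2 = x^2 + y^2   [equals x^2 + y^2: invariant]

Only option (D), x^2 + y^2, is unchanged by the transformation.
x^2 + y^2 is the squared distance from the origin, which rotations preserve.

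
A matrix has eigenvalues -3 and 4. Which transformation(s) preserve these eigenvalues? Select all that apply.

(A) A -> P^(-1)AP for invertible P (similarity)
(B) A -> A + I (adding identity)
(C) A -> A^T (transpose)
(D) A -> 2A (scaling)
A and C

Eigenvalues are preserved by:
1. Similarity transformations: A -> P^(-1)AP (same characteristic polynomial)
2. Transpose: A^T has the same eigenvalues as A

Eigenvalues are NOT preserved by:
- Adding identity: eigenvalues become -3+1, 4+1
- Scaling: eigenvalues become -6, 8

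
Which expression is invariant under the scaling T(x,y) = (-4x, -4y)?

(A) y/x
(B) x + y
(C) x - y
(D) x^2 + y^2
A

Under the uniform scaling T(x,y) = (-4x, -4y):
Substitute the transformed coordinates into each option and compare with the original:
(A) y/x  ->  (-4y)/(-4x) = y/x   [equals y/x: invariant]
(B) x + y  ->  (-4x) + (-4y) = -4x - 4y   [differs from x + y: not invariant]
(C) x - y  ->  (-4x) - (-4y) = -4x + 4y   [differs from x - y: not invariant]
(D) x^2 + y^2  ->  (-4x)^2 + (-4y)^2 = 16x^2 + 16y^2   [differs from x^2 + y^2: not invariant]

Only option (A), y/x, is unchanged by the transformation.
The common factor -4 cancels in a ratio of coordinates, while sums, products and sums of squares pick up factors of -4 or 16.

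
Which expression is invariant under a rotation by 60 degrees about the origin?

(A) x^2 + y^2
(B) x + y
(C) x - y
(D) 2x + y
A

A rotation by 60 degrees sends (x, y) to (x/2 - sqrt(3)y/2, sqrt(3)x/2 + y/2).
Substitute the transformed coordinates into each option and compare with the original:
(A) x^2 + y^2  ->  (x/2 - sqrt(3)y/2)^2 + (sqrt(3)x/2 + y/2)^2 = x^2 + y^2   [equals x^2 + y^2: invariant]
(B) x + y  ->  (x/2 - sqrt(3)y/2) + (sqrt(3)x/2 + y/2) = x/2 + sqrt(3)x/2 - sqrt(3)y/2 + y/2   [differs from x + y: not invariant]
(C) x - y  ->  (x/2 - sqrt(3)y/2) - (sqrt(3)x/2 + y/2) = -sqrt(3)x/2 + x/2 - sqrt(3)y/2 - y/2   [differs from x - y: not invariant]
(D) 2x + y  ->  2(x/2 - sqrt(3)y/2) + (sqrt(3)x/2 + y/2) = sqrt(3)x/2 + x - sqrt(3)y + y/2   [differs from 2x + y: not invariant]

Only option (A), x^2 + y^2, is unchanged by the transformation.
Geometrically, x^2 + y^2 is the squared distance from the origin, which every rotation about the origin preserves.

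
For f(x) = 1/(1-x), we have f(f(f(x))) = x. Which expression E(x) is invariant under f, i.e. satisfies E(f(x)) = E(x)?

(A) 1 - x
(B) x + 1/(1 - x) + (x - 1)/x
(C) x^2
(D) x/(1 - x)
B

Replace x by f(x) = 1/(1 - x) in each option and simplify. As a quick numerical cross-check, also compare E(4) with E(f(4)) = E(-1/3).

(A) 1 - x  ->  1 - (1/(1 - x)) = x/(x - 1); check: E(4) = -3 but E(-1/3) = 4/3.   [not invariant]
(B) x + 1/(1 - x) + (x - 1)/x  ->  (1/(1 - x)) + 1/(1 - (1/(1 - x))) + ((1/(1 - x)) - 1)/(1/(1 - x)), which simplifies back to x + 1/(1 - x) + (x - 1)/x; check: E(4) = 53/12, E(-1/3) = 53/12.   [invariant]
(C) x^2  ->  (1/(1 - x))^2 = (x - 1)^(-2); check: E(4) = 16 but E(-1/3) = 1/9.   [not invariant]
(D) x/(1 - x)  ->  (1/(1 - x))/(1 - (1/(1 - x))) = -1/x; check: E(4) = -4/3 but E(-1/3) = -1/4.   [not invariant]

Only (B) is unchanged. Indeed f(f(x)) = 1/(1 - 1/(1-x)) = (1-x)/(-x) = (x-1)/x, so E(x) = x + f(x) + f(f(x)) is the sum over the whole 3-cycle; applying f just permutes the three terms cyclically (x -> f(x) -> f(f(x)) -> x), leaving the sum unchanged.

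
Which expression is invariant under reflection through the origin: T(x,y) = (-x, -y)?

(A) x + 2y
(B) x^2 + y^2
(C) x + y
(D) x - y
B

The map is reflection through the origin: T(x,y) = (-x, -y).
Substitute the transformed coordinates into each option and compare with the original:
(A) x + 2y  ->  (-x) + 2(-y) = -x - 2y   [differs from x + 2y: not invariant]
(B) x^2 + y^2  ->  (-x)^2 + (-y)^2 = x^2 + y^2   [equals x^2 + y^2: invariant]
(C) x + y  ->  (-x) + (-y) = -x - y   [differs from x + y: not invariant]
(D) x - y  ->  (-x) - (-y) = -x + y   [differs from x - y: not invariant]

Only option (B), x^2 + y^2, is unchanged by the transformation.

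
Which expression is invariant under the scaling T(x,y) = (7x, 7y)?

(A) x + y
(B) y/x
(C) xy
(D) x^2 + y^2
B

Under the uniform scaling T(x,y) = (7x, 7y):
Substitute the transformed coordinates into each option and compare with the original:
(A) x + y  ->  (7x) + (7y) = 7x + 7y   [differs from x + y: not invariant]
(B) y/x  ->  (7y)/(7x) = y/x   [equals y/x: invariant]
(C) xy  ->  (7x)(7y) = 49xy   [differs from xy: not invariant]
(D) x^2 + y^2  ->  (7x)^2 + (7y)^2 = 49x^2 + 49y^2   [differs from x^2 + y^2: not invariant]

Only option (B), y/x, is unchanged by the transformation.
The common factor 7 cancels in a ratio of coordinates, while sums, products and sums of squares pick up factors of 7 or 49.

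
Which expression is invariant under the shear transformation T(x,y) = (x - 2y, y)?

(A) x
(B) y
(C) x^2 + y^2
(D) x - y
B

Under the shear T(x,y) = (x - 2y, y):
Substitute the transformed coordinates into each option and compare with the original:
(A) x  ->  (x - 2y) = x - 2y   [differs from x: not invariant]
(B) y  ->  (y) = y   [equals y: invariant]
(C) x^2 + y^2  ->  (x - 2y)^2 + (y)^2 = x^2 - 4xy + 5y^2   [differs from x^2 + y^2: not invariant]
(D) x - y  ->  (x - 2y) - (y) = x - 3y   [differs from x - y: not invariant]

Only option (B), y, is unchanged by the transformation.
A horizontal shear moves points parallel to the x-axis, so the y-coordinate (and any function of y alone) is unchanged.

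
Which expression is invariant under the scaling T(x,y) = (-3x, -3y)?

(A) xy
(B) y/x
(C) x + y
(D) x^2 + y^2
B

Under the uniform scaling T(x,y) = (-3x, -3y):
Substitute the transformed coordinates into each option and compare with the original:
(A) xy  ->  (-3x)(-3y) = 9xy   [differs from xy: not invariant]
(B) y/x  ->  (-3y)/(-3x) = y/x   [equals y/x: invariant]
(C) x + y  ->  (-3x) + (-3y) = -3x - 3y   [differs from x + y: not invariant]
(D) x^2 + y^2  ->  (-3x)^2 + (-3y)^2 = 9x^2 + 9y^2   [differs from x^2 + y^2: not invariant]

Only option (B), y/x, is unchanged by the transformation.
The common factor -3 cancels in a ratio of coordinates, while sums, products and sums of squares pick up factors of -3 or 9.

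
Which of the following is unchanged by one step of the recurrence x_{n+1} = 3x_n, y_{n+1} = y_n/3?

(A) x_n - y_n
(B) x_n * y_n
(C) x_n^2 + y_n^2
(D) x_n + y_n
B

For the recurrence x_{n+1} = 3x_n, y_{n+1} = y_n/3:

x_{n+1} * y_{n+1} = (3x_n) * (y_n/3) = x_n * y_n
The product is conserved.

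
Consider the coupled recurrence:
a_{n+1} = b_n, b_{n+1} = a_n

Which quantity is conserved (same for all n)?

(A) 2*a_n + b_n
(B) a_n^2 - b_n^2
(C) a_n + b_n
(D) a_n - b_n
C

Replace a_n by a_{n+1} = b_n and b_n by b_{n+1} = a_n in each option and simplify:
(A) 2*a_n + b_n  ->  2*(b_n) + (a_n) = a_n + 2*b_n   [not conserved]
(B) a_n^2 - b_n^2  ->  (b_n)^2 - (a_n)^2 = -a_n^2 + b_n^2   [not conserved]
(C) a_n + b_n  ->  (b_n) + (a_n) = a_n + b_n   [conserved]
(D) a_n - b_n  ->  (b_n) - (a_n) = -a_n + b_n   [not conserved]

Only (C) a_n + b_n returns to itself after one step, so it is the conserved quantity.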